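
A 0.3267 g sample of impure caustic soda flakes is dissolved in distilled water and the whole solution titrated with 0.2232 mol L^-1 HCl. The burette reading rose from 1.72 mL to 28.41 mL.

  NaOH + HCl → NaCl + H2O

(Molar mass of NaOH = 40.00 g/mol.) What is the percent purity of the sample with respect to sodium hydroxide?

72.94 %

n(HCl) = 0.02669 L × 0.2232 mol/L = 5.957 × 10^-3 mol
n(NaOH) = 5.957 × 10^-3 mol (1:1 ratio)
mass of NaOH = 5.957 × 10^-3 × 40.00 g/mol = 0.2383 g
% NaOH = 0.2383 / 0.3267 × 100 = 72.94 %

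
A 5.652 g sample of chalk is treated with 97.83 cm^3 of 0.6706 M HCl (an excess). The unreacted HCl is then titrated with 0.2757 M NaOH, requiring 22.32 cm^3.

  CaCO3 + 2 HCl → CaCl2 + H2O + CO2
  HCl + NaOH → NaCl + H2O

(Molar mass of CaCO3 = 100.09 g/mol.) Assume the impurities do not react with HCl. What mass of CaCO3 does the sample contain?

2.975 g

n(HCl) added = 0.09783 × 0.6706 = 0.06560 mol
n(NaOH) used in back-titration = 0.02232 × 0.2757 = 6.154 × 10^-3 mol
n(HCl) left over = 6.154 × 10^-3 mol (1:1 ratio)
n(HCl) consumed by analyte = 0.06560 − 6.154 × 10^-3 = 0.05945 mol
From the 1:2 ratio, n(CaCO3) = 1/2 × 0.05945 = 0.02973 mol
mass of CaCO3 = 0.02973 × 100.09 = 2.975 g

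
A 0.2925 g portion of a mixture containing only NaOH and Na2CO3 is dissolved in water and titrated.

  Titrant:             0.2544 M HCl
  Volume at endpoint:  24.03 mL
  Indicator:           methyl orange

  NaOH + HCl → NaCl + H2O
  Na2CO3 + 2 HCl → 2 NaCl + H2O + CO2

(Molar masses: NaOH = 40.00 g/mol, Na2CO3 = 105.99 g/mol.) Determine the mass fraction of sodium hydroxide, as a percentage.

n(HCl) = 0.02403 × 0.2544 = 6.113 × 10^-3 mol
Let x = n(NaOH), y = n(Na2CO3).
Titrant: 1x + 2y = 6.113 × 10^-3;  mass: 40.00x + 105.99y = 0.2925
Solving, x = 2.422 × 10^-3 mol, y = 1.846 × 10^-3 mol
mass of NaOH = 2.422 × 10^-3 × 40.00 = 0.09687 g
% NaOH = 0.09687 / 0.2925 × 100 = 33.12 %

33.12 %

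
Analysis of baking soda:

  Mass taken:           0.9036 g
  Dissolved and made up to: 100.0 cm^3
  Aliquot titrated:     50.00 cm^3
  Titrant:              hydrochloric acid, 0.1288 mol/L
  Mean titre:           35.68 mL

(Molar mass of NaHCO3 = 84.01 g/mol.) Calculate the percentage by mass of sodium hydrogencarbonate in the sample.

85.45 %

NaHCO3 + HCl → NaCl + H2O + CO2
n(HCl) per titration = 0.03568 × 0.1288 = 4.596 × 10^-3 mol
n(NaHCO3) in each aliquot = 4.596 × 10^-3 mol (1:1 ratio)
n(NaHCO3) in the whole flask = 4.596 × 10^-3 × 100.0/50.00 = 9.191 × 10^-3 mol
mass of NaHCO3 = 9.191 × 10^-3 × 84.01 = 0.7722 g
% NaHCO3 = 0.7722 / 0.9036 × 100 = 85.45 %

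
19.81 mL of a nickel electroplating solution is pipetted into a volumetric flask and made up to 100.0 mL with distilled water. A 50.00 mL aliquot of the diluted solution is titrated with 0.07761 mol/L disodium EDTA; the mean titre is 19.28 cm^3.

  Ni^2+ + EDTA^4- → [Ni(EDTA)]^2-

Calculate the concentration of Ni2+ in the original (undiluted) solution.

n(EDTA) = 0.01928 × 0.07761 = 1.496 × 10^-3 mol
n(Ni2+) in the aliquot = 1.496 × 10^-3 mol (1:1 ratio)
[Ni2+]_dilute = 1.496 × 10^-3 / 0.05000 = 0.02993 mol/L
Dilution factor = 100.0 / 19.81 = 5.048
[Ni2+]_stock = 0.02993 × 5.048 = 0.1511 mol/L

0.1511 mol/L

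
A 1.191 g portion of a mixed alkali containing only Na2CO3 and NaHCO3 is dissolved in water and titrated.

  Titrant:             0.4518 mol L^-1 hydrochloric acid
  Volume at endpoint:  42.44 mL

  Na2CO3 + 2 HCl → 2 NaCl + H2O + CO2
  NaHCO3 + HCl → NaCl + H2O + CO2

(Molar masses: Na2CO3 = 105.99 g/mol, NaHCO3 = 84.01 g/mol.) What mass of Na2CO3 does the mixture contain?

0.7174 g

n(HCl) = 0.04244 × 0.4518 = 0.01917 mol
Let x = n(Na2CO3), y = n(NaHCO3).
Titrant: 2x + 1y = 0.01917;  mass: 105.99x + 84.01y = 1.191
Solving, x = 6.768 × 10^-3 mol, y = 5.638 × 10^-3 mol
mass of Na2CO3 = 6.768 × 10^-3 × 105.99 = 0.7174 g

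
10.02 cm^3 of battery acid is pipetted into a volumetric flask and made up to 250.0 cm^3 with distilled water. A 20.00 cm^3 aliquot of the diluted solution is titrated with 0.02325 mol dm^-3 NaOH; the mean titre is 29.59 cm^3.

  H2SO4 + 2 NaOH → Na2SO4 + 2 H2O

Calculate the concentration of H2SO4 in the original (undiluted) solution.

n(NaOH) = 0.02959 × 0.02325 = 6.880 × 10^-4 mol
From the 1:2 ratio, n(H2SO4) in the aliquot = 1/2 × 6.880 × 10^-4 = 3.440 × 10^-4 mol
[H2SO4]_dilute = 3.440 × 10^-4 / 0.02000 = 0.01720 mol/L
Dilution factor = 250.0 / 10.02 = 24.95
[H2SO4]_stock = 0.01720 × 24.95 = 0.4291 mol/L

0.4291 mol/L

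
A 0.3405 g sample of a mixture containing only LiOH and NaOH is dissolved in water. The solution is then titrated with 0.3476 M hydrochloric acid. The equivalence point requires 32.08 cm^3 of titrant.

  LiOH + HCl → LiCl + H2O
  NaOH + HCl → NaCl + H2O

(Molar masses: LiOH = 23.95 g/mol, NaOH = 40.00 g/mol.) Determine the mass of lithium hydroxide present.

0.1575 g

n(HCl) = 0.03208 × 0.3476 = 0.01115 mol
Let x = n(LiOH), y = n(NaOH).
Titrant: 1x + 1y = 0.01115;  mass: 23.95x + 40.00y = 0.3405
Solving, x = 6.576 × 10^-3 mol, y = 4.575 × 10^-3 mol
mass of LiOH = 6.576 × 10^-3 × 23.95 = 0.1575 g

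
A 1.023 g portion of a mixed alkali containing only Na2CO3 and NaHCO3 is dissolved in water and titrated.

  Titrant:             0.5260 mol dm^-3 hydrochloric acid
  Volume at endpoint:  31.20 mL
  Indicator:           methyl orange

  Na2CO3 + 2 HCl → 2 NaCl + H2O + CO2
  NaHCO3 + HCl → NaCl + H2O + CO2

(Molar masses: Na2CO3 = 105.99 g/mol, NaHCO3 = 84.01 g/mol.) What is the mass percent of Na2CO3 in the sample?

59.41 %

n(HCl) = 0.03120 × 0.5260 = 0.01641 mol
Let x = n(Na2CO3), y = n(NaHCO3).
Titrant: 2x + 1y = 0.01641;  mass: 105.99x + 84.01y = 1.023
Solving, x = 5.734 × 10^-3 mol, y = 4.942 × 10^-3 mol
mass of Na2CO3 = 5.734 × 10^-3 × 105.99 = 0.6078 g
% Na2CO3 = 0.6078 / 1.023 × 100 = 59.41 %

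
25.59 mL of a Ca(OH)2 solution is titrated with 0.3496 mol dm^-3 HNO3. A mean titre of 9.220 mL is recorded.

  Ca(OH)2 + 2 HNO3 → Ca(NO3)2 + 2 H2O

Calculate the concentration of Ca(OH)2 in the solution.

0.06298 mol/L

n(HNO3) = 0.009220 L × 0.3496 mol/L = 3.223 × 10^-3 mol
From the 1:2 mole ratio, n(Ca(OH)2) = 1/2 × 3.223 × 10^-3 = 1.612 × 10^-3 mol
[Ca(OH)2] = 1.612 × 10^-3 mol / 0.02559 L = 0.06298 mol/L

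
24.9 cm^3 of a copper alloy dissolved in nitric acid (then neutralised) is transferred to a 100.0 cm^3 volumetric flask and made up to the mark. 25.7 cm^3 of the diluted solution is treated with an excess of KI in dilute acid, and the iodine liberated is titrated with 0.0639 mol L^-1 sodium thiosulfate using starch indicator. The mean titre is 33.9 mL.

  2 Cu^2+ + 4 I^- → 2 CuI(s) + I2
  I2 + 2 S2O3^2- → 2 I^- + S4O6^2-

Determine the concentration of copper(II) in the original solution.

n(S2O3^2-) = 0.0339 × 0.0639 = 2.17 × 10^-3 mol
n(I2) = n(S2O3^2-)/2 = 1.08 × 10^-3 mol
From the 2:1 ratio, n(Cu2+) in the aliquot = 2/1 × 1.08 × 10^-3 = 2.17 × 10^-3 mol
[Cu2+]_dilute = 2.17 × 10^-3 / 0.0257 = 0.0843 mol/L
[Cu2+]_original = 0.0843 × 100.0/24.9 = 0.339 mol/L

0.339 mol/L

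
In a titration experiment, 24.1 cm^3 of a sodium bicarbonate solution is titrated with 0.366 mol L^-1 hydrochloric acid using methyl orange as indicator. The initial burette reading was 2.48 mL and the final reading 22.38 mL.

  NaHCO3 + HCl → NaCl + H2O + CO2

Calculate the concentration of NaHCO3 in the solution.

0.302 mol/L

n(HCl) = 0.0199 L × 0.366 mol/L = 7.28 × 10^-3 mol
n(NaHCO3) = 7.28 × 10^-3 mol (1:1 mole ratio)
[NaHCO3] = 7.28 × 10^-3 mol / 0.0241 L = 0.302 mol/L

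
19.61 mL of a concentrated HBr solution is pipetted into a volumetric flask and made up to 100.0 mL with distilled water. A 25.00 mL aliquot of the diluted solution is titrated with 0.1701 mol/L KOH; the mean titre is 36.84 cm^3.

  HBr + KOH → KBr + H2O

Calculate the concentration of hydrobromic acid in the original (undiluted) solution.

n(KOH) = 0.03684 × 0.1701 = 6.266 × 10^-3 mol
n(HBr) in the aliquot = 6.266 × 10^-3 mol (1:1 ratio)
[HBr]_dilute = 6.266 × 10^-3 / 0.02500 = 0.2507 mol/L
Dilution factor = 100.0 / 19.61 = 5.099
[HBr]_stock = 0.2507 × 5.099 = 1.278 mol/L

1.278 mol/L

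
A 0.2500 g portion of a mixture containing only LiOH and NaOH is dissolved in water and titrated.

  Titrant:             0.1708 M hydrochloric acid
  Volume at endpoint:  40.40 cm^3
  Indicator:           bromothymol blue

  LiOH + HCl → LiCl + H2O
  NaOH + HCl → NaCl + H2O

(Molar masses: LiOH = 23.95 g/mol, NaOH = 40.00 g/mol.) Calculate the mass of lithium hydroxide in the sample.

0.03882 g

n(HCl) = 0.04040 × 0.1708 = 6.900 × 10^-3 mol
Let x = n(LiOH), y = n(NaOH).
Titrant: 1x + 1y = 6.900 × 10^-3;  mass: 23.95x + 40.00y = 0.2500
Solving, x = 1.621 × 10^-3 mol, y = 5.280 × 10^-3 mol
mass of LiOH = 1.621 × 10^-3 × 23.95 = 0.03882 g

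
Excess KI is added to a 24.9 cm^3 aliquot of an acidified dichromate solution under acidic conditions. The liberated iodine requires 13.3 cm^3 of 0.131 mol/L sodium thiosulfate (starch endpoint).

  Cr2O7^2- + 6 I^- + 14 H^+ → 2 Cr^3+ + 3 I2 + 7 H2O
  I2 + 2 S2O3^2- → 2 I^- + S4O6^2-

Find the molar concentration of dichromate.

n(S2O3^2-) = 0.0133 × 0.131 = 1.74 × 10^-3 mol
n(I2) = n(S2O3^2-)/2 = 8.71 × 10^-4 mol
From the 1:3 ratio, n(Cr2O7^2-) in the aliquot = 1/3 × 8.71 × 10^-4 = 2.90 × 10^-4 mol
[Cr2O7^2-] = 2.90 × 10^-4 / 0.0249 = 0.0117 mol/L

0.0117 mol/L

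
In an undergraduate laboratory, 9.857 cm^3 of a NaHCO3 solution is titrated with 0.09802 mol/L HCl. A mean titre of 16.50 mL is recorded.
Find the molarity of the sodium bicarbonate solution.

NaHCO3 + HCl → NaCl + H2O + CO2
n(HCl) = 0.01650 L × 0.09802 mol/L = 1.617 × 10^-3 mol
n(NaHCO3) = 1.617 × 10^-3 mol (1:1 mole ratio)
[NaHCO3] = 1.617 × 10^-3 mol / 0.009857 L = 0.1641 mol/L

0.1641 mol/L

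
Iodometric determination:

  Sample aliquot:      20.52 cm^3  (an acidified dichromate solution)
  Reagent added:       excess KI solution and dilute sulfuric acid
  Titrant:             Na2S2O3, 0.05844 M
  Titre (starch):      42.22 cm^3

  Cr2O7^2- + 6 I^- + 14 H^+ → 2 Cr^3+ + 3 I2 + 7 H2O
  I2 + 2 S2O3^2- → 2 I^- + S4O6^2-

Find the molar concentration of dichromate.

0.02004 M

n(S2O3^2-) = 0.04222 × 0.05844 = 2.467 × 10^-3 mol
n(I2) = n(S2O3^2-)/2 = 1.234 × 10^-3 mol
From the 1:3 ratio, n(Cr2O7^2-) in the aliquot = 1/3 × 1.234 × 10^-3 = 4.112 × 10^-4 mol
[Cr2O7^2-] = 4.112 × 10^-4 / 0.02052 = 0.02004 mol/L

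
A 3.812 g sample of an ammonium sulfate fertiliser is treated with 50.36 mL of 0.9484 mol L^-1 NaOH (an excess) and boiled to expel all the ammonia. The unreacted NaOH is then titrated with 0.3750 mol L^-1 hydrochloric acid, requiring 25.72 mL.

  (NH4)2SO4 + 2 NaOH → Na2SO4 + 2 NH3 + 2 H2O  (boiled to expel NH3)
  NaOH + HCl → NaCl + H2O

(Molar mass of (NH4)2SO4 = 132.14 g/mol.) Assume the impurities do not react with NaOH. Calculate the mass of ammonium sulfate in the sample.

n(NaOH) added = 0.05036 × 0.9484 = 0.04776 mol
n(HCl) used in back-titration = 0.02572 × 0.3750 = 9.645 × 10^-3 mol
n(NaOH) left over = 9.645 × 10^-3 mol (1:1 ratio)
n(NaOH) consumed by analyte = 0.04776 − 9.645 × 10^-3 = 0.03812 mol
From the 1:2 ratio, n((NH4)2SO4) = 1/2 × 0.03812 = 0.01906 mol
mass of (NH4)2SO4 = 0.01906 × 132.14 = 2.518 g

2.518 g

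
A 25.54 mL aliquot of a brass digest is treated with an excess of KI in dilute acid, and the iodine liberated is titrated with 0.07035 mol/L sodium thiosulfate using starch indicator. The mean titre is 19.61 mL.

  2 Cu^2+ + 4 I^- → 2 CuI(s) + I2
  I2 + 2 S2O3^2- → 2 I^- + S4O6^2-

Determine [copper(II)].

0.05402 mol/L

n(S2O3^2-) = 0.01961 × 0.07035 = 1.380 × 10^-3 mol
n(I2) = n(S2O3^2-)/2 = 6.898 × 10^-4 mol
From the 2:1 ratio, n(Cu2+) in the aliquot = 2/1 × 6.898 × 10^-4 = 1.380 × 10^-3 mol
[Cu2+] = 1.380 × 10^-3 / 0.02554 = 0.05402 mol/L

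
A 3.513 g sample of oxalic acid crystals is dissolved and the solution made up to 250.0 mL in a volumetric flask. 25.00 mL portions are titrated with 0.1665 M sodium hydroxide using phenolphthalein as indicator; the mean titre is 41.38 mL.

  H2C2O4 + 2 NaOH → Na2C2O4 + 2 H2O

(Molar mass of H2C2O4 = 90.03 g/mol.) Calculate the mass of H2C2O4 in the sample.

n(NaOH) per titration = 0.04138 × 0.1665 = 6.890 × 10^-3 mol
From the 1:2 ratio, n(H2C2O4) in each aliquot = 1/2 × 6.890 × 10^-3 = 3.445 × 10^-3 mol
n(H2C2O4) in the whole flask = 3.445 × 10^-3 × 250.0/25.00 = 0.03445 mol
mass of H2C2O4 = 0.03445 × 90.03 = 3.101 g

3.101 g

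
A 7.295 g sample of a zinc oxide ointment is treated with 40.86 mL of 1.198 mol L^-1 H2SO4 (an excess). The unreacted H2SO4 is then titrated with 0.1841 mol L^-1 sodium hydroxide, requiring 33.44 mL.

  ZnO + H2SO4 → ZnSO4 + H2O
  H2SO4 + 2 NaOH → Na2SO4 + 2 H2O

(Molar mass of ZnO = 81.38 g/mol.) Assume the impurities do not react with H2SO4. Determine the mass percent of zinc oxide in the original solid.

n(H2SO4) added = 0.04086 × 1.198 = 0.04895 mol
n(NaOH) used in back-titration = 0.03344 × 0.1841 = 6.156 × 10^-3 mol
From the 1:2 ratio, n(H2SO4) left over = 1/2 × 6.156 × 10^-3 = 3.078 × 10^-3 mol
n(H2SO4) consumed by analyte = 0.04895 − 3.078 × 10^-3 = 0.04587 mol
n(ZnO) = 0.04587 mol (1:1 ratio)
mass of ZnO = 0.04587 × 81.38 = 3.733 g
% ZnO = 3.733 / 7.295 × 100 = 51.17 %

51.17 %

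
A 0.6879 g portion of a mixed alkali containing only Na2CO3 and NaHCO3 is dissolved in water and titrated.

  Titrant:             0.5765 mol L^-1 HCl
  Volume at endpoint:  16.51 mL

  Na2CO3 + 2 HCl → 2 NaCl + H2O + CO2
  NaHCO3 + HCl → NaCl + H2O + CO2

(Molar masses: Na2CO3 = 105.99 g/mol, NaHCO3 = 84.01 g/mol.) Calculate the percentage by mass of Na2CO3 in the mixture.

n(HCl) = 0.01651 × 0.5765 = 9.518 × 10^-3 mol
Let x = n(Na2CO3), y = n(NaHCO3).
Titrant: 2x + 1y = 9.518 × 10^-3;  mass: 105.99x + 84.01y = 0.6879
Solving, x = 1.801 × 10^-3 mol, y = 5.916 × 10^-3 mol
mass of Na2CO3 = 1.801 × 10^-3 × 105.99 = 0.1909 g
% Na2CO3 = 0.1909 / 0.6879 × 100 = 27.75 %

27.75 %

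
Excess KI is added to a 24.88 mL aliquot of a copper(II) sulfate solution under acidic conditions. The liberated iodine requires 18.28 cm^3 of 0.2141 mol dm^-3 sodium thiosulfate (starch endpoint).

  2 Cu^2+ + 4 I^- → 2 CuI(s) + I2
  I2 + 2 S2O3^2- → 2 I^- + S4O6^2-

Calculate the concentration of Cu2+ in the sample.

0.1573 mol/L

n(S2O3^2-) = 0.01828 × 0.2141 = 3.914 × 10^-3 mol
n(I2) = n(S2O3^2-)/2 = 1.957 × 10^-3 mol
From the 2:1 ratio, n(Cu2+) in the aliquot = 2/1 × 1.957 × 10^-3 = 3.914 × 10^-3 mol
[Cu2+] = 3.914 × 10^-3 / 0.02488 = 0.1573 mol/L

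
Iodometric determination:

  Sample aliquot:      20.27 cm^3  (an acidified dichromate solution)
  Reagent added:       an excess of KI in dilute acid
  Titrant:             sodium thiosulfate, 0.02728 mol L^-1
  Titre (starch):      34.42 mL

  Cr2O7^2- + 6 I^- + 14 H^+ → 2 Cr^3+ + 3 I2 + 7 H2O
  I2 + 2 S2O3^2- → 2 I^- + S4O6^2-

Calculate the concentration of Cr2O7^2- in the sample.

0.007721 mol/L

n(S2O3^2-) = 0.03442 × 0.02728 = 9.390 × 10^-4 mol
n(I2) = n(S2O3^2-)/2 = 4.695 × 10^-4 mol
From the 1:3 ratio, n(Cr2O7^2-) in the aliquot = 1/3 × 4.695 × 10^-4 = 1.565 × 10^-4 mol
[Cr2O7^2-] = 1.565 × 10^-4 / 0.02027 = 0.007721 mol/L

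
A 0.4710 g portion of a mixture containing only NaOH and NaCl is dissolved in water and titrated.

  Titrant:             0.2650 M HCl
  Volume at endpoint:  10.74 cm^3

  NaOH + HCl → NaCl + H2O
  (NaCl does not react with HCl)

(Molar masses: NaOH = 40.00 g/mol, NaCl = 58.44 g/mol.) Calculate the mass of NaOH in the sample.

0.1138 g

n(HCl) = 0.01074 × 0.2650 = 2.846 × 10^-3 mol
Let x = n(NaOH), y = n(NaCl).
Titrant: 1x = 2.846 × 10^-3;  mass: 40.00x + 58.44y = 0.4710
Solving, x = 2.846 × 10^-3 mol, y = 6.111 × 10^-3 mol
mass of NaOH = 2.846 × 10^-3 × 40.00 = 0.1138 g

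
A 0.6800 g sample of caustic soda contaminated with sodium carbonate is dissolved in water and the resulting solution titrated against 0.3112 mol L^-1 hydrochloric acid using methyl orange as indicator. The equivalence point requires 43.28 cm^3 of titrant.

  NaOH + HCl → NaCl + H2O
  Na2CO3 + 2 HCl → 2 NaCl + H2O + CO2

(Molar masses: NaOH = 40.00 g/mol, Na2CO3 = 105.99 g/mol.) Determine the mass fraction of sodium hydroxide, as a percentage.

n(HCl) = 0.04328 × 0.3112 = 0.01347 mol
Let x = n(NaOH), y = n(Na2CO3).
Titrant: 1x + 2y = 0.01347;  mass: 40.00x + 105.99y = 0.6800
Solving, x = 2.599 × 10^-3 mol, y = 5.435 × 10^-3 mol
mass of NaOH = 2.599 × 10^-3 × 40.00 = 0.1040 g
% NaOH = 0.1040 / 0.6800 × 100 = 15.29 %

15.29 %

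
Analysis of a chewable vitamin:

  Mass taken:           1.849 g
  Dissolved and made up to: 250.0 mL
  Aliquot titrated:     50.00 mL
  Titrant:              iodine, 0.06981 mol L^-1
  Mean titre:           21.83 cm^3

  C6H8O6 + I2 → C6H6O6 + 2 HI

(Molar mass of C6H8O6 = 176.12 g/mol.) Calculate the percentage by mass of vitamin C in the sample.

72.58 %

n(I2) per titration = 0.02183 × 0.06981 = 1.524 × 10^-3 mol
n(C6H8O6) in each aliquot = 1.524 × 10^-3 mol (1:1 ratio)
n(C6H8O6) in the whole flask = 1.524 × 10^-3 × 250.0/50.00 = 7.620 × 10^-3 mol
mass of C6H8O6 = 7.620 × 10^-3 × 176.12 = 1.342 g
% C6H8O6 = 1.342 / 1.849 × 100 = 72.58 %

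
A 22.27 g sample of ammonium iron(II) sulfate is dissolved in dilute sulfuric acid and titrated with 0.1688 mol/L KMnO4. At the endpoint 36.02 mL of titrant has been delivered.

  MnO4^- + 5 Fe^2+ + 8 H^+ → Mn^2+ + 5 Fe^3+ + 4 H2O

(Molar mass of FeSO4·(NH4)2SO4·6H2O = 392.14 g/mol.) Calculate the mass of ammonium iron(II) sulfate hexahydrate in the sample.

11.92 g

n(KMnO4) = 0.03602 L × 0.1688 mol/L = 6.080 × 10^-3 mol
From the 5:1 ratio, n(FeSO4·(NH4)2SO4·6H2O) = 5/1 × 6.080 × 10^-3 = 0.03040 mol
mass of FeSO4·(NH4)2SO4·6H2O = 0.03040 × 392.14 g/mol = 11.92 g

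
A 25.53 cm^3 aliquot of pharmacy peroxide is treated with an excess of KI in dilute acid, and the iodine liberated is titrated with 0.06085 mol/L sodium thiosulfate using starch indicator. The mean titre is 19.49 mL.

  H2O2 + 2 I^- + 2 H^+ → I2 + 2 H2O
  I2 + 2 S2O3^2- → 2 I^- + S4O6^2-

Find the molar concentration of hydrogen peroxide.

0.02323 mol/L

n(S2O3^2-) = 0.01949 × 0.06085 = 1.186 × 10^-3 mol
n(I2) = n(S2O3^2-)/2 = 5.930 × 10^-4 mol
n(H2O2) in the aliquot = 5.930 × 10^-4 mol (1:1 ratio)
[H2O2] = 5.930 × 10^-4 / 0.02553 = 0.02323 mol/L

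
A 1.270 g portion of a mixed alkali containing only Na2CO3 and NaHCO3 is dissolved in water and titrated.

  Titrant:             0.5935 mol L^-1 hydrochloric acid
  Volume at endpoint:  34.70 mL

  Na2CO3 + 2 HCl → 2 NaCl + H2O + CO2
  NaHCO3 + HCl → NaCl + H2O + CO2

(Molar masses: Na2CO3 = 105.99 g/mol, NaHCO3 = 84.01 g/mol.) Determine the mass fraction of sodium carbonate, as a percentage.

61.91 %

n(HCl) = 0.03470 × 0.5935 = 0.02059 mol
Let x = n(Na2CO3), y = n(NaHCO3).
Titrant: 2x + 1y = 0.02059;  mass: 105.99x + 84.01y = 1.270
Solving, x = 7.418 × 10^-3 mol, y = 5.758 × 10^-3 mol
mass of Na2CO3 = 7.418 × 10^-3 × 105.99 = 0.7862 g
% Na2CO3 = 0.7862 / 1.270 × 100 = 61.91 %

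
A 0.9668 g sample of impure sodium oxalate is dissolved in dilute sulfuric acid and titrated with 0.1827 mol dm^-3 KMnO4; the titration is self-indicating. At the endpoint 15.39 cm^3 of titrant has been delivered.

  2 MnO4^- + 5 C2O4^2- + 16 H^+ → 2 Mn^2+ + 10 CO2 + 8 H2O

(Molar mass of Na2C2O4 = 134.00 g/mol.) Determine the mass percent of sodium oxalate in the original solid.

97.43 %

n(KMnO4) = 0.01539 L × 0.1827 mol/L = 2.812 × 10^-3 mol
From the 5:2 ratio, n(Na2C2O4) = 5/2 × 2.812 × 10^-3 = 7.029 × 10^-3 mol
mass of Na2C2O4 = 7.029 × 10^-3 × 134.00 g/mol = 0.9419 g
% Na2C2O4 = 0.9419 / 0.9668 × 100 = 97.43 %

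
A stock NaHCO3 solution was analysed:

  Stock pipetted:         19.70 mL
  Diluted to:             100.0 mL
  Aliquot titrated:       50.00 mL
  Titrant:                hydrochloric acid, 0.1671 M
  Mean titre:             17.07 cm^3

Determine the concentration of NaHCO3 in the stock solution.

NaHCO3 + HCl → NaCl + H2O + CO2
n(HCl) = 0.01707 × 0.1671 = 2.852 × 10^-3 mol
n(NaHCO3) in the aliquot = 2.852 × 10^-3 mol (1:1 ratio)
[NaHCO3]_dilute = 2.852 × 10^-3 / 0.05000 = 0.05705 mol/L
Dilution factor = 100.0 / 19.70 = 5.076
[NaHCO3]_stock = 0.05705 × 5.076 = 0.2896 mol/L

0.2896 M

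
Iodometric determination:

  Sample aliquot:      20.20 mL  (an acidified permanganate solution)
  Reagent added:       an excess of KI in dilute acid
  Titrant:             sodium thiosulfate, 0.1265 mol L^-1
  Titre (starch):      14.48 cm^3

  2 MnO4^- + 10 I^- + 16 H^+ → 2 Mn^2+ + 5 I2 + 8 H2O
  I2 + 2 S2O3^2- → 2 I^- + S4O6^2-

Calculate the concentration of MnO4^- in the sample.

n(S2O3^2-) = 0.01448 × 0.1265 = 1.832 × 10^-3 mol
n(I2) = n(S2O3^2-)/2 = 9.159 × 10^-4 mol
From the 2:5 ratio, n(MnO4^-) in the aliquot = 2/5 × 9.159 × 10^-4 = 3.663 × 10^-4 mol
[MnO4^-] = 3.663 × 10^-4 / 0.02020 = 0.01814 mol/L

0.01814 mol/L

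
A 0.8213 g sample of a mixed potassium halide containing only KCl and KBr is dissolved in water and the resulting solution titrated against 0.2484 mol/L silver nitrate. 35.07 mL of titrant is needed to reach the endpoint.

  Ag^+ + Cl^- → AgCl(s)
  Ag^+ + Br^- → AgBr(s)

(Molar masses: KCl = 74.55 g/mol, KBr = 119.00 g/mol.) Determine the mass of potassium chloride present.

0.3612 g

n(AgNO3) = 0.03507 × 0.2484 = 8.711 × 10^-3 mol
Let x = n(KCl), y = n(KBr).
Titrant: 1x + 1y = 8.711 × 10^-3;  mass: 74.55x + 119.00y = 0.8213
Solving, x = 4.845 × 10^-3 mol, y = 3.867 × 10^-3 mol
mass of KCl = 4.845 × 10^-3 × 74.55 = 0.3612 g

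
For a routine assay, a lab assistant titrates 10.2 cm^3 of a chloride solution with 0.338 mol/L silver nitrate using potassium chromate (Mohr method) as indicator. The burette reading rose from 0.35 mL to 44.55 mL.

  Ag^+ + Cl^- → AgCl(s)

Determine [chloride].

1.46 mol/L

n(AgNO3) = 0.0442 L × 0.338 mol/L = 0.0149 mol
n(Cl-) = 0.0149 mol (1:1 mole ratio)
[Cl-] = 0.0149 mol / 0.0102 L = 1.46 mol/L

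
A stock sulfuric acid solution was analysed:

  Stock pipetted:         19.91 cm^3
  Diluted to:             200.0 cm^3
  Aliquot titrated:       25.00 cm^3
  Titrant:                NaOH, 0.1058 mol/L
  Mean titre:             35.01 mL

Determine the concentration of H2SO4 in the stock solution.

H2SO4 + 2 NaOH → Na2SO4 + 2 H2O
n(NaOH) = 0.03501 × 0.1058 = 3.704 × 10^-3 mol
From the 1:2 ratio, n(H2SO4) in the aliquot = 1/2 × 3.704 × 10^-3 = 1.852 × 10^-3 mol
[H2SO4]_dilute = 1.852 × 10^-3 / 0.02500 = 0.07408 mol/L
Dilution factor = 200.0 / 19.91 = 10.05
[H2SO4]_stock = 0.07408 × 10.05 = 0.7442 mol/L

0.7442 mol/L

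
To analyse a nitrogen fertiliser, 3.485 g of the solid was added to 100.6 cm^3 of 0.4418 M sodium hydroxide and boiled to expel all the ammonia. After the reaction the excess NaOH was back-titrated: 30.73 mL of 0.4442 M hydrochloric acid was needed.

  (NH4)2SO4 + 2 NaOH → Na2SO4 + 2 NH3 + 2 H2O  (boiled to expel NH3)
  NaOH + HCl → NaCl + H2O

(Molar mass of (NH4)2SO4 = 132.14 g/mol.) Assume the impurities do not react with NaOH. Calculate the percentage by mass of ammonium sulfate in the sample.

n(NaOH) added = 0.1006 × 0.4418 = 0.04445 mol
n(HCl) used in back-titration = 0.03073 × 0.4442 = 0.01365 mol
n(NaOH) left over = 0.01365 mol (1:1 ratio)
n(NaOH) consumed by analyte = 0.04445 − 0.01365 = 0.03079 mol
From the 1:2 ratio, n((NH4)2SO4) = 1/2 × 0.03079 = 0.01540 mol
mass of (NH4)2SO4 = 0.01540 × 132.14 = 2.035 g
% (NH4)2SO4 = 2.035 / 3.485 × 100 = 58.38 %

58.38 %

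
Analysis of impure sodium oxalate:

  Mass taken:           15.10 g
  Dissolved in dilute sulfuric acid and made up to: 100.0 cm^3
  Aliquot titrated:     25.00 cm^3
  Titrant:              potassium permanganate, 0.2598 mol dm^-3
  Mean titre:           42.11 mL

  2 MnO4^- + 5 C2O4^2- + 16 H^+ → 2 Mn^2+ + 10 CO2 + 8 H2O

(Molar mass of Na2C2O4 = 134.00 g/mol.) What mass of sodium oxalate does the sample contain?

n(KMnO4) per titration = 0.04211 × 0.2598 = 0.01094 mol
From the 5:2 ratio, n(Na2C2O4) in each aliquot = 5/2 × 0.01094 = 0.02735 mol
n(Na2C2O4) in the whole flask = 0.02735 × 100.0/25.00 = 0.1094 mol
mass of Na2C2O4 = 0.1094 × 134.00 = 14.66 g

14.66 g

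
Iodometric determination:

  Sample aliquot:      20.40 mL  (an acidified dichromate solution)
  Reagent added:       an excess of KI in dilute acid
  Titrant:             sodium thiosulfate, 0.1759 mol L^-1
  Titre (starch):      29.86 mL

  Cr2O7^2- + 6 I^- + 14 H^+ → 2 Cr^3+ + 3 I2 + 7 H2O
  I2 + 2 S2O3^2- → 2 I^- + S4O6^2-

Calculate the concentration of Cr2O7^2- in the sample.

n(S2O3^2-) = 0.02986 × 0.1759 = 5.252 × 10^-3 mol
n(I2) = n(S2O3^2-)/2 = 2.626 × 10^-3 mol
From the 1:3 ratio, n(Cr2O7^2-) in the aliquot = 1/3 × 2.626 × 10^-3 = 8.754 × 10^-4 mol
[Cr2O7^2-] = 8.754 × 10^-4 / 0.02040 = 0.04291 mol/L

0.04291 mol/L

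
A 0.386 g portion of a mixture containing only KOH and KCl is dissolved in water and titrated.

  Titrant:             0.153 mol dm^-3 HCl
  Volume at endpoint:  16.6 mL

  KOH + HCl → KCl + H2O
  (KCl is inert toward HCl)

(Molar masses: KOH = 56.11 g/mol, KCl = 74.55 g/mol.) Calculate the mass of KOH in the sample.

0.143 g

n(HCl) = 0.0166 × 0.153 = 2.54 × 10^-3 mol
Let x = n(KOH), y = n(KCl).
Titrant: 1x = 2.54 × 10^-3;  mass: 56.11x + 74.55y = 0.386
Solving, x = 2.54 × 10^-3 mol, y = 3.27 × 10^-3 mol
mass of KOH = 2.54 × 10^-3 × 56.11 = 0.143 g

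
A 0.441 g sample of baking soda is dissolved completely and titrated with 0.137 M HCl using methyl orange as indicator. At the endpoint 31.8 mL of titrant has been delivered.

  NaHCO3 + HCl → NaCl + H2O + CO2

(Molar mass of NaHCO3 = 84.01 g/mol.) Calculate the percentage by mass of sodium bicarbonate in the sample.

n(HCl) = 0.0318 L × 0.137 mol/L = 4.36 × 10^-3 mol
n(NaHCO3) = 4.36 × 10^-3 mol (1:1 ratio)
mass of NaHCO3 = 4.36 × 10^-3 × 84.01 g/mol = 0.366 g
% NaHCO3 = 0.366 / 0.441 × 100 = 83.0 %

83.0 %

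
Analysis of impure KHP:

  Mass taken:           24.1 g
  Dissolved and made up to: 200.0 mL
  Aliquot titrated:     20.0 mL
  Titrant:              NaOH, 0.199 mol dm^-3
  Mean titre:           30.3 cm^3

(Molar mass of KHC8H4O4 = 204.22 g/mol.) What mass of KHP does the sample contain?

12.3 g

KHC8H4O4 + NaOH → KNaC8H4O4 + H2O
n(NaOH) per titration = 0.0303 × 0.199 = 6.03 × 10^-3 mol
n(KHC8H4O4) in each aliquot = 6.03 × 10^-3 mol (1:1 ratio)
n(KHC8H4O4) in the whole flask = 6.03 × 10^-3 × 200.0/20.0 = 0.0603 mol
mass of KHC8H4O4 = 0.0603 × 204.22 = 12.3 g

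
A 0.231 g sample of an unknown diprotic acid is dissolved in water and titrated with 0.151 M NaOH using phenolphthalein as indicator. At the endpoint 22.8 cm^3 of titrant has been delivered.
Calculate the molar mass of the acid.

134 g/mol

n(NaOH) = 0.0228 L × 0.151 mol/L = 3.44 × 10^-3 mol
From the 1:2 ratio, n(H2A) = 1/2 × 3.44 × 10^-3 = 1.72 × 10^-3 mol
M = m / n = 0.231 g / 1.72 × 10^-3 mol = 134 g/mol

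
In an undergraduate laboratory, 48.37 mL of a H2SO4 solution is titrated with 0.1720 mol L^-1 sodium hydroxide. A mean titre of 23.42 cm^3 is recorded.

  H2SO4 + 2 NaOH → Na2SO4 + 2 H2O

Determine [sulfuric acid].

n(NaOH) = 0.02342 L × 0.1720 mol/L = 4.028 × 10^-3 mol
From the 1:2 mole ratio, n(H2SO4) = 1/2 × 4.028 × 10^-3 = 2.014 × 10^-3 mol
[H2SO4] = 2.014 × 10^-3 mol / 0.04837 L = 0.04164 mol/L

0.04164 mol/L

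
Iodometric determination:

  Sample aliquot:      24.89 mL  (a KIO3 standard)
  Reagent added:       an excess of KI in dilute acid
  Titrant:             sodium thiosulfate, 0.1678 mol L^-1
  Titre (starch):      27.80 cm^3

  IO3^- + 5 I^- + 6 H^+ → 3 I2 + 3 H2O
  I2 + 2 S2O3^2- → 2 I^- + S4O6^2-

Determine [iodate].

0.03124 mol/L

n(S2O3^2-) = 0.02780 × 0.1678 = 4.665 × 10^-3 mol
n(I2) = n(S2O3^2-)/2 = 2.332 × 10^-3 mol
From the 1:3 ratio, n(IO3^-) in the aliquot = 1/3 × 2.332 × 10^-3 = 7.775 × 10^-4 mol
[IO3^-] = 7.775 × 10^-4 / 0.02489 = 0.03124 mol/L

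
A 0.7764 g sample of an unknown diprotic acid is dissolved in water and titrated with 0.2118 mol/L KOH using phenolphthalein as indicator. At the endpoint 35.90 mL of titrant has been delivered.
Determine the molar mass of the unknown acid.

204.2 g/mol

n(KOH) = 0.03590 L × 0.2118 mol/L = 7.604 × 10^-3 mol
From the 1:2 ratio, n(H2A) = 1/2 × 7.604 × 10^-3 = 3.802 × 10^-3 mol
M = m / n = 0.7764 g / 3.802 × 10^-3 mol = 204.2 g/mol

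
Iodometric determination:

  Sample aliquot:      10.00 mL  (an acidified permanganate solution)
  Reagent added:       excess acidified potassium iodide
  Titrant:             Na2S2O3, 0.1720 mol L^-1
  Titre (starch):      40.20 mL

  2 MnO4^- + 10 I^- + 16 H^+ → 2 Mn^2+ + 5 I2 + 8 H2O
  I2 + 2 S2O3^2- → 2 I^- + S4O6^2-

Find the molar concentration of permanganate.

n(S2O3^2-) = 0.04020 × 0.1720 = 6.914 × 10^-3 mol
n(I2) = n(S2O3^2-)/2 = 3.457 × 10^-3 mol
From the 2:5 ratio, n(MnO4^-) in the aliquot = 2/5 × 3.457 × 10^-3 = 1.383 × 10^-3 mol
[MnO4^-] = 1.383 × 10^-3 / 0.01000 = 0.1383 mol/L

0.1383 mol/L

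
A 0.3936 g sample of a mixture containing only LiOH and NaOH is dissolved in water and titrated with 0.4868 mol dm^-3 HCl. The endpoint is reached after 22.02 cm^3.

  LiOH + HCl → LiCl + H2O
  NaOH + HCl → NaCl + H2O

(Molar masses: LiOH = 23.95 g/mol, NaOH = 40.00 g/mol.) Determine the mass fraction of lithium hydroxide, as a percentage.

13.33 %

n(HCl) = 0.02202 × 0.4868 = 0.01072 mol
Let x = n(LiOH), y = n(NaOH).
Titrant: 1x + 1y = 0.01072;  mass: 23.95x + 40.00y = 0.3936
Solving, x = 2.191 × 10^-3 mol, y = 8.528 × 10^-3 mol
mass of LiOH = 2.191 × 10^-3 × 23.95 = 0.05249 g
% LiOH = 0.05249 / 0.3936 × 100 = 13.33 %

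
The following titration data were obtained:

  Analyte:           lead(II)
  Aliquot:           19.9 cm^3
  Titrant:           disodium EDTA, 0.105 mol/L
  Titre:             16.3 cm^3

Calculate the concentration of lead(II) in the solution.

0.0860 mol/L

Pb^2+ + EDTA^4- → [Pb(EDTA)]^2-
n(EDTA) = 0.0163 L × 0.105 mol/L = 1.71 × 10^-3 mol
n(Pb2+) = 1.71 × 10^-3 mol (1:1 mole ratio)
[Pb2+] = 1.71 × 10^-3 mol / 0.0199 L = 0.0860 mol/L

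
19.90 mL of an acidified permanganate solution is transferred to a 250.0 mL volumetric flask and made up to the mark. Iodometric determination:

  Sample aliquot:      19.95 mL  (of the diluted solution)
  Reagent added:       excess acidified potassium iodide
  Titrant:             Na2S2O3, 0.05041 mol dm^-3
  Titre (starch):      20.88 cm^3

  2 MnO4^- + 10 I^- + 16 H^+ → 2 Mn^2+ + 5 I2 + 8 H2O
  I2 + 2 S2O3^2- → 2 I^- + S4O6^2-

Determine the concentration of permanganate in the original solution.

n(S2O3^2-) = 0.02088 × 0.05041 = 1.053 × 10^-3 mol
n(I2) = n(S2O3^2-)/2 = 5.263 × 10^-4 mol
From the 2:5 ratio, n(MnO4^-) in the aliquot = 2/5 × 5.263 × 10^-4 = 2.105 × 10^-4 mol
[MnO4^-]_dilute = 2.105 × 10^-4 / 0.01995 = 0.01055 mol/L
[MnO4^-]_original = 0.01055 × 250.0/19.90 = 0.1326 mol/L

0.1326 mol/L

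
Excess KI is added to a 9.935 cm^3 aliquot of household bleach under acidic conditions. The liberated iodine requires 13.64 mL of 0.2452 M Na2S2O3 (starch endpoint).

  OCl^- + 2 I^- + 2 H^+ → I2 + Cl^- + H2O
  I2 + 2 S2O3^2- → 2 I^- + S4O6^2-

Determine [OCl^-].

0.1683 M

n(S2O3^2-) = 0.01364 × 0.2452 = 3.345 × 10^-3 mol
n(I2) = n(S2O3^2-)/2 = 1.672 × 10^-3 mol
n(OCl^-) in the aliquot = 1.672 × 10^-3 mol (1:1 ratio)
[OCl^-] = 1.672 × 10^-3 / 0.009935 = 0.1683 mol/L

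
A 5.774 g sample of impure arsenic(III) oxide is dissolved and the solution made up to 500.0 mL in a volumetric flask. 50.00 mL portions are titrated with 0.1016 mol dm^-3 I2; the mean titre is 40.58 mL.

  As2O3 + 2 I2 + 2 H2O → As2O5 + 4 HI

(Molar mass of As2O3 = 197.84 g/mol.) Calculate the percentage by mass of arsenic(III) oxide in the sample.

70.63 %

n(I2) per titration = 0.04058 × 0.1016 = 4.123 × 10^-3 mol
From the 1:2 ratio, n(As2O3) in each aliquot = 1/2 × 4.123 × 10^-3 = 2.061 × 10^-3 mol
n(As2O3) in the whole flask = 2.061 × 10^-3 × 500.0/50.00 = 0.02061 mol
mass of As2O3 = 0.02061 × 197.84 = 4.078 g
% As2O3 = 4.078 / 5.774 × 100 = 70.63 %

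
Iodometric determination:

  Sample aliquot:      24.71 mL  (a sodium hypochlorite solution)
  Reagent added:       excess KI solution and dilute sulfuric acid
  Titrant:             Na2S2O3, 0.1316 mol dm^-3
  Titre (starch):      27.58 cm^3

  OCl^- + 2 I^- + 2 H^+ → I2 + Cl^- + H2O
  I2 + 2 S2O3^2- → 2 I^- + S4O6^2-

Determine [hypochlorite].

n(S2O3^2-) = 0.02758 × 0.1316 = 3.630 × 10^-3 mol
n(I2) = n(S2O3^2-)/2 = 1.815 × 10^-3 mol
n(OCl^-) in the aliquot = 1.815 × 10^-3 mol (1:1 ratio)
[OCl^-] = 1.815 × 10^-3 / 0.02471 = 0.07344 mol/L

0.07344 mol/L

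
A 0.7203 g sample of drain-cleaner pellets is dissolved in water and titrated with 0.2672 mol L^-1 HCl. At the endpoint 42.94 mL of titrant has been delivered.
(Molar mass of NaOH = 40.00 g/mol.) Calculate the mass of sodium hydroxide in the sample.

0.4589 g

NaOH + HCl → NaCl + H2O
n(HCl) = 0.04294 L × 0.2672 mol/L = 0.01147 mol
n(NaOH) = 0.01147 mol (1:1 ratio)
mass of NaOH = 0.01147 × 40.00 g/mol = 0.4589 g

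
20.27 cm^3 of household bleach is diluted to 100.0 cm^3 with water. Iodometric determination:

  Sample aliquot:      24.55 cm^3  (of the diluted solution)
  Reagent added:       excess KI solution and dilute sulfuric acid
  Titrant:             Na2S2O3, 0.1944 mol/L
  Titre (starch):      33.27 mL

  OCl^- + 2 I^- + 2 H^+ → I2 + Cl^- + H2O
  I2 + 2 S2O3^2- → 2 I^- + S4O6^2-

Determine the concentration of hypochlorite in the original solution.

n(S2O3^2-) = 0.03327 × 0.1944 = 6.468 × 10^-3 mol
n(I2) = n(S2O3^2-)/2 = 3.234 × 10^-3 mol
n(OCl^-) in the aliquot = 3.234 × 10^-3 mol (1:1 ratio)
[OCl^-]_dilute = 3.234 × 10^-3 / 0.02455 = 0.1317 mol/L
[OCl^-]_original = 0.1317 × 100.0/20.27 = 0.6499 mol/L

0.6499 mol/L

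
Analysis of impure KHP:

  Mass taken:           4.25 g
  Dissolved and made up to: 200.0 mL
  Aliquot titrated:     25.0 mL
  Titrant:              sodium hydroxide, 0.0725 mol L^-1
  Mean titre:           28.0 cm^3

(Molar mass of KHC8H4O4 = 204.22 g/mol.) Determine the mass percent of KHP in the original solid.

KHC8H4O4 + NaOH → KNaC8H4O4 + H2O
n(NaOH) per titration = 0.0280 × 0.0725 = 2.03 × 10^-3 mol
n(KHC8H4O4) in each aliquot = 2.03 × 10^-3 mol (1:1 ratio)
n(KHC8H4O4) in the whole flask = 2.03 × 10^-3 × 200.0/25.0 = 0.0162 mol
mass of KHC8H4O4 = 0.0162 × 204.22 = 3.32 g
% KHC8H4O4 = 3.32 / 4.25 × 100 = 78.0 %

78.0 %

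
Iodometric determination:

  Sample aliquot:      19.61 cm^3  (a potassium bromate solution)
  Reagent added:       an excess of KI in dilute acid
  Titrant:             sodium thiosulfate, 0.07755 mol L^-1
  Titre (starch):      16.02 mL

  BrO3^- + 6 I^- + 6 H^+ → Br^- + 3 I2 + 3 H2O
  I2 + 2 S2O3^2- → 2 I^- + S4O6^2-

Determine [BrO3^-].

n(S2O3^2-) = 0.01602 × 0.07755 = 1.242 × 10^-3 mol
n(I2) = n(S2O3^2-)/2 = 6.212 × 10^-4 mol
From the 1:3 ratio, n(BrO3^-) in the aliquot = 1/3 × 6.212 × 10^-4 = 2.071 × 10^-4 mol
[BrO3^-] = 2.071 × 10^-4 / 0.01961 = 0.01056 mol/L

0.01056 mol/L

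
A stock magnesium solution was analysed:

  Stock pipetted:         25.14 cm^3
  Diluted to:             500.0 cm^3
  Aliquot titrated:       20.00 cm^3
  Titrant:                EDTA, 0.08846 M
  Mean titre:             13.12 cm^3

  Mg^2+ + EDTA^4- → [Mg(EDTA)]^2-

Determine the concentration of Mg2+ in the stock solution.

n(EDTA) = 0.01312 × 0.08846 = 1.161 × 10^-3 mol
n(Mg2+) in the aliquot = 1.161 × 10^-3 mol (1:1 ratio)
[Mg2+]_dilute = 1.161 × 10^-3 / 0.02000 = 0.05803 mol/L
Dilution factor = 500.0 / 25.14 = 19.89
[Mg2+]_stock = 0.05803 × 19.89 = 1.154 mol/L

1.154 M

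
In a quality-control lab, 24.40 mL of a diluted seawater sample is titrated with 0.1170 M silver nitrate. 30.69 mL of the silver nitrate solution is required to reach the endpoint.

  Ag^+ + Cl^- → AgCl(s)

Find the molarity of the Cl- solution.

0.1472 M

n(AgNO3) = 0.03069 L × 0.1170 mol/L = 3.591 × 10^-3 mol
n(Cl-) = 3.591 × 10^-3 mol (1:1 mole ratio)
[Cl-] = 3.591 × 10^-3 mol / 0.02440 L = 0.1472 mol/L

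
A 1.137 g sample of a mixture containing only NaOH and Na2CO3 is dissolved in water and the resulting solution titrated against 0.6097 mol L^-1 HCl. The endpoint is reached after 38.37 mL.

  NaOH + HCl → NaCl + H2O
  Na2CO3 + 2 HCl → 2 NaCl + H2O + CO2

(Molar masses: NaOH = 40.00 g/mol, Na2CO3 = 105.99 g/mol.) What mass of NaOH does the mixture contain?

n(HCl) = 0.03837 × 0.6097 = 0.02339 mol
Let x = n(NaOH), y = n(Na2CO3).
Titrant: 1x + 2y = 0.02339;  mass: 40.00x + 105.99y = 1.137
Solving, x = 7.909 × 10^-3 mol, y = 7.743 × 10^-3 mol
mass of NaOH = 7.909 × 10^-3 × 40.00 = 0.3164 g

0.3164 g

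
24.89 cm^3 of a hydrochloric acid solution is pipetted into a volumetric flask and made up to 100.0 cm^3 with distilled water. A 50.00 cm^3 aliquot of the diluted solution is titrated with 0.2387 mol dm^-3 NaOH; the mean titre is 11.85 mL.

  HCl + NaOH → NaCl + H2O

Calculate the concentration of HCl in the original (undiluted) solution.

n(NaOH) = 0.01185 × 0.2387 = 2.829 × 10^-3 mol
n(HCl) in the aliquot = 2.829 × 10^-3 mol (1:1 ratio)
[HCl]_dilute = 2.829 × 10^-3 / 0.05000 = 0.05657 mol/L
Dilution factor = 100.0 / 24.89 = 4.018
[HCl]_stock = 0.05657 × 4.018 = 0.2273 mol/L

0.2273 mol/L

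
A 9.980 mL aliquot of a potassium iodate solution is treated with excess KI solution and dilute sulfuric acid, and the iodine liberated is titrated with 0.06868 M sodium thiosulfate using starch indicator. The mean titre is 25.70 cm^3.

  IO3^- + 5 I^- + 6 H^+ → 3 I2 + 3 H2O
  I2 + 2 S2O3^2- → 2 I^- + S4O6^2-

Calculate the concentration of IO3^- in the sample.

0.02948 M

n(S2O3^2-) = 0.02570 × 0.06868 = 1.765 × 10^-3 mol
n(I2) = n(S2O3^2-)/2 = 8.825 × 10^-4 mol
From the 1:3 ratio, n(IO3^-) in the aliquot = 1/3 × 8.825 × 10^-4 = 2.942 × 10^-4 mol
[IO3^-] = 2.942 × 10^-4 / 0.009980 = 0.02948 mol/L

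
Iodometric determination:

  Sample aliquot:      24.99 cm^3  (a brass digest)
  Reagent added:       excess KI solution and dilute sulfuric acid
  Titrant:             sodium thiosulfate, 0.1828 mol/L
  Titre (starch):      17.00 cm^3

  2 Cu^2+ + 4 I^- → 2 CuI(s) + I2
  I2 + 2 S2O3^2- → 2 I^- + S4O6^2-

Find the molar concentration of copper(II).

n(S2O3^2-) = 0.01700 × 0.1828 = 3.108 × 10^-3 mol
n(I2) = n(S2O3^2-)/2 = 1.554 × 10^-3 mol
From the 2:1 ratio, n(Cu2+) in the aliquot = 2/1 × 1.554 × 10^-3 = 3.108 × 10^-3 mol
[Cu2+] = 3.108 × 10^-3 / 0.02499 = 0.1244 mol/L

0.1244 mol/L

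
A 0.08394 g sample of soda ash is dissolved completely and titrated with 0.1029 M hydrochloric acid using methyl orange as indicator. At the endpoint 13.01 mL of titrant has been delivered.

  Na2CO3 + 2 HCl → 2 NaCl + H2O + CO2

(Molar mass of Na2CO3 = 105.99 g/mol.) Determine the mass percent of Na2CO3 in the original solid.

n(HCl) = 0.01301 L × 0.1029 mol/L = 1.339 × 10^-3 mol
From the 1:2 ratio, n(Na2CO3) = 1/2 × 1.339 × 10^-3 = 6.694 × 10^-4 mol
mass of Na2CO3 = 6.694 × 10^-4 × 105.99 g/mol = 0.07095 g
% Na2CO3 = 0.07095 / 0.08394 × 100 = 84.52 %

84.52 %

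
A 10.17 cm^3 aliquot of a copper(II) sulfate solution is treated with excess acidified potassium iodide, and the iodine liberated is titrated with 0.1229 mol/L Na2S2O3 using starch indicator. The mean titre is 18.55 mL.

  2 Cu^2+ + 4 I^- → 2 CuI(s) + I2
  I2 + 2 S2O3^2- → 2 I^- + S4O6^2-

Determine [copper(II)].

n(S2O3^2-) = 0.01855 × 0.1229 = 2.280 × 10^-3 mol
n(I2) = n(S2O3^2-)/2 = 1.140 × 10^-3 mol
From the 2:1 ratio, n(Cu2+) in the aliquot = 2/1 × 1.140 × 10^-3 = 2.280 × 10^-3 mol
[Cu2+] = 2.280 × 10^-3 / 0.01017 = 0.2242 mol/L

0.2242 mol/L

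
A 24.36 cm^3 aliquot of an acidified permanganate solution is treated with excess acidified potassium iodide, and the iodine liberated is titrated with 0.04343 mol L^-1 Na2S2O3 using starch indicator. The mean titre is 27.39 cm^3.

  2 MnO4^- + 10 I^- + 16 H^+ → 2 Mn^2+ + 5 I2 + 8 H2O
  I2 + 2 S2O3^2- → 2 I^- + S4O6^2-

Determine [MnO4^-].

0.009766 mol/L

n(S2O3^2-) = 0.02739 × 0.04343 = 1.190 × 10^-3 mol
n(I2) = n(S2O3^2-)/2 = 5.948 × 10^-4 mol
From the 2:5 ratio, n(MnO4^-) in the aliquot = 2/5 × 5.948 × 10^-4 = 2.379 × 10^-4 mol
[MnO4^-] = 2.379 × 10^-4 / 0.02436 = 0.009766 mol/L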